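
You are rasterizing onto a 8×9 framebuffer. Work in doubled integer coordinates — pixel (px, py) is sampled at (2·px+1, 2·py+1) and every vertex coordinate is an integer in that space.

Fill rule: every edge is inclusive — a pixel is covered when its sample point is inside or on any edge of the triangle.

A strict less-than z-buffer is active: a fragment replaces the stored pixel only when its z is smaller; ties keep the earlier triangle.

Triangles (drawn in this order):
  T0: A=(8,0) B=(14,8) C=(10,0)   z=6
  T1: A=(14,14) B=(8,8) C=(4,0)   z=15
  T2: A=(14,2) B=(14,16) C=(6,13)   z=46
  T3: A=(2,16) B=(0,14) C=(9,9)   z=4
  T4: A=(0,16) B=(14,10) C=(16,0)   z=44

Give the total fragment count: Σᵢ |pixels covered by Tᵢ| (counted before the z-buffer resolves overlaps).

T0:
  2·area = 16  (B↔C swapped to make it positive)
  edge (8, 0)→(10, 0): d=(2,0) inclusive
  edge (10, 0)→(14, 8): d=(4,8) inclusive
  edge (14, 8)→(8, 0): d=(-6,-8) inclusive
    (4,0)@(9, 1): e=[2,12,2] → X
    (5,0)@(11, 1): e=[2,-4,18] → .
    (4,1)@(9, 3): e=[6,20,-10] → .
    (5,1)@(11, 3): e=[6,4,6] → X
    (6,1)@(13, 3): e=[6,-12,22] → .
    (5,2)@(11, 5): e=[10,12,-6] → .
  covered (2 px):
    . . . . X . . .
    . . . . . X . .
    . . . . . . . .
    . . . . . . . .
    . . . . . . . .
    . . . . . . . .
    . . . . . . . .
    . . . . . . . .
    . . . . . . . .
T1:
  2·area = 24
  edge (14, 14)→(8, 8): d=(-6,-6) inclusive
  edge (8, 8)→(4, 0): d=(-4,-8) inclusive
  edge (4, 0)→(14, 14): d=(10,14) inclusive
    (0,0)@(1, 1): e=[0,-28,52] → .  [on edge]
    (1,1)@(3, 3): e=[0,-20,44] → .  [on edge]
    (2,2)@(5, 5): e=[0,-12,36] → .  [on edge]
    (3,2)@(7, 5): e=[12,4,8] → X
    (4,2)@(9, 5): e=[24,20,-20] → .
    (3,3)@(7, 7): e=[0,-4,28] → .  [on edge]
    (4,3)@(9, 7): e=[12,12,0] → X  [on edge]
    (5,3)@(11, 7): e=[24,28,-28] → .
    (4,4)@(9, 9): e=[0,4,20] → X  [on edge]
    (5,4)@(11, 9): e=[12,20,-8] → .
    (4,5)@(9, 11): e=[-12,-4,40] → .
    (5,5)@(11, 11): e=[0,12,12] → X  [on edge]
    (6,6)@(13, 13): e=[0,20,4] → X  [on edge]
    (7,7)@(15, 15): e=[0,28,-4] → .  [on edge]
  covered (5 px):
    . . . . . . . .
    . . . . . . . .
    . . . X . . . .
    . . . . X . . .
    . . . . X . . .
    . . . . . X . .
    . . . . . . X .
    . . . . . . . .
    . . . . . . . .
T2:
  2·area = 112
  edge (14, 2)→(14, 16): d=(0,14) inclusive
  edge (14, 16)→(6, 13): d=(-8,-3) inclusive
  edge (6, 13)→(14, 2): d=(8,-11) inclusive
    (6,2)@(13, 5): e=[14,85,13] → X
    (7,2)@(15, 5): e=[-14,91,35] → .
    (5,3)@(11, 7): e=[42,63,7] → X
    (7,3)@(15, 7): e=[-14,75,51] → .
    (4,4)@(9, 9): e=[70,41,1] → X
    (7,4)@(15, 9): e=[-14,59,67] → .
    (4,5)@(9, 11): e=[70,25,17] → X
    (7,5)@(15, 11): e=[-14,43,83] → .
    (3,6)@(7, 13): e=[98,3,11] → X
    (7,6)@(15, 13): e=[-14,27,99] → .
    (3,7)@(7, 15): e=[98,-13,27] → .
    (4,7)@(9, 15): e=[70,-7,49] → .
  covered (14 px):
    . . . . . . . .
    . . . . . . . .
    . . . . . . X .
    . . . . . X X .
    . . . . X X X .
    . . . . X X X .
    . . . X X X X .
    . . . . . . X .
    . . . . . . . .
T3:
  2·area = 28
  edge (2, 16)→(0, 14): d=(-2,-2) inclusive
  edge (0, 14)→(9, 9): d=(9,-5) inclusive
  edge (9, 9)→(2, 16): d=(-7,7) inclusive
    (7,1)@(15, 3): e=[52,-24,0] → .  [on edge]
    (6,2)@(13, 5): e=[44,-16,0] → .  [on edge]
    (5,3)@(11, 7): e=[36,-8,0] → .  [on edge]
    (4,4)@(9, 9): e=[28,0,0] → X  [on edge]
    (5,4)@(11, 9): e=[32,10,-14] → .
    (3,5)@(7, 11): e=[20,8,0] → X  [on edge]
    (4,5)@(9, 11): e=[24,18,-14] → .
    (1,6)@(3, 13): e=[8,6,14] → X
    (2,6)@(5, 13): e=[12,16,0] → X  [on edge]
    (3,6)@(7, 13): e=[16,26,-14] → .
    (0,7)@(1, 15): e=[0,14,14] → X  [on edge]
    (1,7)@(3, 15): e=[4,24,0] → X  [on edge]
    (0,8)@(1, 17): e=[-4,32,0] → .  [on edge]
    (1,8)@(3, 17): e=[0,42,-14] → .  [on edge]
  covered (6 px):
    . . . . . . . .
    . . . . . . . .
    . . . . . . . .
    . . . . . . . .
    . . . . X . . .
    . . . X . . . .
    . X X . . . . .
    X X . . . . . .
    . . . . . . . .
T4:
  2·area = 128  (B↔C swapped to make it positive)
  edge (0, 16)→(16, 0): d=(16,-16) inclusive
  edge (16, 0)→(14, 10): d=(-2,10) inclusive
  edge (14, 10)→(0, 16): d=(-14,6) inclusive
    (7,0)@(15, 1): e=[0,8,120] → X  [on edge]
    (6,1)@(13, 3): e=[0,24,104] → X  [on edge]
    (5,2)@(11, 5): e=[0,40,88] → X  [on edge]
    (7,2)@(15, 5): e=[64,0,64] → X  [on edge]
    (4,3)@(9, 7): e=[0,56,72] → X  [on edge]
    (7,3)@(15, 7): e=[96,-4,36] → .
    (3,4)@(7, 9): e=[0,72,56] → X  [on edge]
    (7,4)@(15, 9): e=[128,-8,8] → .
    (2,5)@(5, 11): e=[0,88,40] → X  [on edge]
    (6,5)@(13, 11): e=[128,8,-8] → .
    (1,6)@(3, 13): e=[0,104,24] → X  [on edge]
    (3,6)@(7, 13): e=[64,64,0] → X  [on edge]
    (0,7)@(1, 15): e=[0,120,8] → X  [on edge]
    (6,7)@(13, 15): e=[192,0,-64] → .  [on edge]
  covered (21 px):
    . . . . . . . X
    . . . . . . X X
    . . . . . X X X
    . . . . X X X .
    . . . X X X X .
    . . X X X X . .
    . X X X . . . .
    X . . . . . . .
    . . . . . . . .

Answer: 48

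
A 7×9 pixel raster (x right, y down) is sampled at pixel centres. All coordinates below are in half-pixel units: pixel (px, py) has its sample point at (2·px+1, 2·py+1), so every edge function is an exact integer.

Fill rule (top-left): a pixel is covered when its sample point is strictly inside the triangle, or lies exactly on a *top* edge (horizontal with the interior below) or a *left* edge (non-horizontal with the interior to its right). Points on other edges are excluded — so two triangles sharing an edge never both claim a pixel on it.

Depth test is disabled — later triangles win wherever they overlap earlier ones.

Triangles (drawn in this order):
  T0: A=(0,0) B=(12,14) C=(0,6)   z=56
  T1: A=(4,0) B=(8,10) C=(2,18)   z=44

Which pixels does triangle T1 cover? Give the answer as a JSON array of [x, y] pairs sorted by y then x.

T0:
  2·area = 72
  edge (0, 0)→(12, 14): d=(12,14) right/bottom  bias=-1
  edge (12, 14)→(0, 6): d=(-12,-8) top-left  bias=+0
  edge (0, 6)→(0, 0): d=(0,-6) top-left  bias=+0
    (0,1)@(1, 3): e=[22,44,6] → █
    (1,1)@(3, 3): e=[-6,60,18] → ·
    (0,2)@(1, 5): e=[46,20,6] → █
    (1,2)@(3, 5): e=[18,36,18] → █
    (2,2)@(5, 5): e=[-10,52,30] → ·
    (0,3)@(1, 7): e=[70,-4,6] → ·
    (1,3)@(3, 7): e=[42,12,18] → █
    (2,3)@(5, 7): e=[14,28,30] → █
    (3,3)@(7, 7): e=[-14,44,42] → ·
    (1,4)@(3, 9): e=[66,-12,18] → ·
    (2,4)@(5, 9): e=[38,4,30] → █
    (3,4)@(7, 9): e=[10,20,42] → █
  covered (9 px):
    · · · · · · ·
    █ · · · · · ·
    █ █ · · · · ·
    · █ █ · · · ·
    · · █ █ · · ·
    · · · · █ · ·
    · · · · · █ ·
    · · · · · · ·
    · · · · · · ·
T1:
  2·area = 92
  edge (4, 0)→(8, 10): d=(4,10) right/bottom  bias=-1
  edge (8, 10)→(2, 18): d=(-6,8) right/bottom  bias=-1
  edge (2, 18)→(4, 0): d=(2,-18) top-left  bias=+0
    (2,1)@(5, 3): e=[2,66,24] → █
    (3,1)@(7, 3): e=[-18,50,60] → ·
    (2,2)@(5, 5): e=[10,54,28] → █
    (3,2)@(7, 5): e=[-10,38,64] → ·
    (2,3)@(5, 7): e=[18,42,32] → █
    (3,3)@(7, 7): e=[-2,26,68] → ·
    (1,4)@(3, 9): e=[46,46,0] → █  [on edge]
    (3,4)@(7, 9): e=[6,14,72] → █
    (4,4)@(9, 9): e=[-14,-2,108] → ·
    (1,5)@(3, 11): e=[54,34,4] → █
    (4,5)@(9, 11): e=[-6,-14,112] → ·
    (1,6)@(3, 13): e=[62,22,8] → █
  covered (12 px):
    · · · · · · ·
    · · █ · · · ·
    · · █ · · · ·
    · · █ · · · ·
    · █ █ █ · · ·
    · █ █ █ · · ·
    · █ █ · · · ·
    · █ · · · · ·
    · · · · · · ·

Final: [[2,1],[2,2],[2,3],[1,4],[2,4],[3,4],[1,5],[2,5],[3,5],[1,6],[2,6],[1,7]]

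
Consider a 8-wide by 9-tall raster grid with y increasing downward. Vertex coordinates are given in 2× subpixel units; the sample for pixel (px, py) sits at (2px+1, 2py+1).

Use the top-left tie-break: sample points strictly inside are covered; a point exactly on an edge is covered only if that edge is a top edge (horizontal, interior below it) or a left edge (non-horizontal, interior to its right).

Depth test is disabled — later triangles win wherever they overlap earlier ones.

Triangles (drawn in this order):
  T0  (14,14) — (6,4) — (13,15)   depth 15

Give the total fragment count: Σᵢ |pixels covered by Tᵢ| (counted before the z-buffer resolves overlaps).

T0:
  2·area = 18  (B↔C swapped to make it positive)
  edge (14, 14)→(13, 15): d=(-1,1) right/bottom  bias=-1
  edge (13, 15)→(6, 4): d=(-7,-11) top-left  bias=+0
  edge (6, 4)→(14, 14): d=(8,10) right/bottom  bias=-1
    (5,5)@(11, 11): e=[6,6,6] → #
    (6,5)@(13, 11): e=[4,28,-14] → ·
    (5,6)@(11, 13): e=[4,-8,22] → ·
    (6,6)@(13, 13): e=[2,14,2] → #
    (7,6)@(15, 13): e=[0,36,-18] → ·  [on edge]
    (6,7)@(13, 15): e=[0,0,18] → ·  [on edge]
    (5,8)@(11, 17): e=[0,-36,54] → ·  [on edge]
  covered (2 px):
    · · · · · · · ·
    · · · · · · · ·
    · · · · · · · ·
    · · · · · · · ·
    · · · · · · · ·
    · · · · · # · ·
    · · · · · · # ·
    · · · · · · · ·
    · · · · · · · ·

Answer: 2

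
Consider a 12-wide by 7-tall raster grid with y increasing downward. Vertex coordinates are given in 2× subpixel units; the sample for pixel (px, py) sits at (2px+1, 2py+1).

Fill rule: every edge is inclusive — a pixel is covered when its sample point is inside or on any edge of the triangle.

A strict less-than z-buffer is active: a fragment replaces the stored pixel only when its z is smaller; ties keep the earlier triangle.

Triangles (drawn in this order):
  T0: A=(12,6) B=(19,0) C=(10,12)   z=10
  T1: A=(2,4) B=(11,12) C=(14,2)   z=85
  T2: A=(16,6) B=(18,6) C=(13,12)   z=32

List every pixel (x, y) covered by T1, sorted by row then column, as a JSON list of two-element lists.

T0:
  2·area = 30
  edge (12, 6)→(19, 0): d=(7,-6) inclusive
  edge (19, 0)→(10, 12): d=(-9,12) inclusive
  edge (10, 12)→(12, 6): d=(2,-6) inclusive
    (6,1)@(13, 3): e=[-15,45,0] → .  [on edge]
    (7,2)@(15, 5): e=[11,3,16] → X
    (8,2)@(17, 5): e=[23,-21,28] → .
    (6,3)@(13, 7): e=[13,9,8] → X
    (7,3)@(15, 7): e=[25,-15,20] → .
    (5,4)@(11, 9): e=[15,15,0] → X  [on edge]
    (6,4)@(13, 9): e=[27,-9,12] → .
    (5,5)@(11, 11): e=[29,-3,4] → .
  covered (3 px):
    . . . . . . . . . . . .
    . . . . . . . . . . . .
    . . . . . . . X . . . .
    . . . . . . X . . . . .
    . . . . . X . . . . . .
    . . . . . . . . . . . .
    . . . . . . . . . . . .
T1:
  2·area = 114  (B↔C swapped to make it positive)
  edge (2, 4)→(14, 2): d=(12,-2) inclusive
  edge (14, 2)→(11, 12): d=(-3,10) inclusive
  edge (11, 12)→(2, 4): d=(-9,-8) inclusive
    (4,1)@(9, 3): e=[2,47,65] → X
    (5,1)@(11, 3): e=[6,27,81] → X
    (6,1)@(13, 3): e=[10,7,97] → X
    (7,1)@(15, 3): e=[14,-13,113] → .
    (2,2)@(5, 5): e=[18,81,15] → X
    (3,2)@(7, 5): e=[22,61,31] → X
    (7,2)@(15, 5): e=[38,-19,95] → .
    (2,3)@(5, 7): e=[42,75,-3] → .
    (3,3)@(7, 7): e=[46,55,13] → X
    (6,3)@(13, 7): e=[58,-5,61] → .
    (3,4)@(7, 9): e=[70,49,-5] → .
    (4,4)@(9, 9): e=[74,29,11] → X
  covered (14 px):
    . . . . . . . . . . . .
    . . . . X X X . . . . .
    . . X X X X X . . . . .
    . . . X X X . . . . . .
    . . . . X X . . . . . .
    . . . . . X . . . . . .
    . . . . . . . . . . . .
T2:
  2·area = 12
  edge (16, 6)→(18, 6): d=(2,0) inclusive
  edge (18, 6)→(13, 12): d=(-5,6) inclusive
  edge (13, 12)→(16, 6): d=(3,-6) inclusive
    (8,3)@(17, 7): e=[2,1,9] → X
    (9,3)@(19, 7): e=[2,-11,21] → .
    (7,4)@(15, 9): e=[6,3,3] → X
    (8,4)@(17, 9): e=[6,-9,15] → .
    (7,5)@(15, 11): e=[10,-7,9] → .
  covered (2 px):
    . . . . . . . . . . . .
    . . . . . . . . . . . .
    . . . . . . . . . . . .
    . . . . . . . . X . . .
    . . . . . . . X . . . .
    . . . . . . . . . . . .
    . . . . . . . . . . . .

Result: [[4,1],[5,1],[6,1],[2,2],[3,2],[4,2],[5,2],[6,2],[3,3],[4,3],[5,3],[4,4],[5,4],[5,5]]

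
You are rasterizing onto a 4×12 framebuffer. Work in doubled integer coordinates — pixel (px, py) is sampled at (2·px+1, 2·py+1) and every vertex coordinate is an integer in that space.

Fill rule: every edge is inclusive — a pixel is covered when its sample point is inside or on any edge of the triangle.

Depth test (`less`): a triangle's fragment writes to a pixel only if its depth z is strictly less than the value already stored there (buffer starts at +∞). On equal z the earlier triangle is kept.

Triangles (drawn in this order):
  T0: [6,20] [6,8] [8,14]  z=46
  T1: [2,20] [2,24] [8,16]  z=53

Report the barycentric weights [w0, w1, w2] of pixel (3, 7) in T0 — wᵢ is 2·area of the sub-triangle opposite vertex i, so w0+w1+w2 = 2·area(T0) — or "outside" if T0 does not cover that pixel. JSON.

T0:
  2·area = 24
  edge (6, 20)→(6, 8): d=(0,-12) inclusive
  edge (6, 8)→(8, 14): d=(2,6) inclusive
  edge (8, 14)→(6, 20): d=(-2,6) inclusive
    (2,2)@(5, 5): e=[-12,0,36] → .  [on edge]
    (3,5)@(7, 11): e=[12,0,12] → X  [on edge]
    (3,6)@(7, 13): e=[12,4,8] → X
    (3,7)@(7, 15): e=[12,8,4] → X
    (3,8)@(7, 17): e=[12,12,0] → X  [on edge]
    (3,9)@(7, 19): e=[12,16,-4] → .
    (2,11)@(5, 23): e=[-12,36,0] → .  [on edge]
  covered (4 px):
    . . . .
    . . . .
    . . . .
    . . . .
    . . . .
    . . . X
    . . . X
    . . . X
    . . . X
    . . . .
    . . . .
    . . . .
T1:
  2·area = 24  (B↔C swapped to make it positive)
  edge (2, 20)→(8, 16): d=(6,-4) inclusive
  edge (8, 16)→(2, 24): d=(-6,8) inclusive
  edge (2, 24)→(2, 20): d=(0,-4) inclusive
    (3,8)@(7, 17): e=[2,2,20] → X
    (2,9)@(5, 19): e=[6,6,12] → X
    (3,9)@(7, 19): e=[14,-10,20] → .
    (1,10)@(3, 21): e=[10,10,4] → X
    (2,10)@(5, 21): e=[18,-6,12] → .
    (1,11)@(3, 23): e=[22,-2,4] → .
  covered (3 px):
    . . . .
    . . . .
    . . . .
    . . . .
    . . . .
    . . . .
    . . . .
    . . . .
    . . . X
    . . X .
    . X . .
    . . . .

Final: [8,4,12]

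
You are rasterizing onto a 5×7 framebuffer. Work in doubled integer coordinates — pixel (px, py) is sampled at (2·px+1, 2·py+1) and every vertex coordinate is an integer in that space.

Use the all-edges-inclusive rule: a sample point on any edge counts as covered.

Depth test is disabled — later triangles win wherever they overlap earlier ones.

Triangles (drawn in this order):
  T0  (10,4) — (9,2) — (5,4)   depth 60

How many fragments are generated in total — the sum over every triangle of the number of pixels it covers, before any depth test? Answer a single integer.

T0:
  2·area = 10  (B↔C swapped to make it positive)
  edge (10, 4)→(5, 4): d=(-5,0) inclusive
  edge (5, 4)→(9, 2): d=(4,-2) inclusive
  edge (9, 2)→(10, 4): d=(1,2) inclusive
    (3,1)@(7, 3): e=[5,0,5] → #  [on edge]
    (4,1)@(9, 3): e=[5,4,1] → #
    (1,2)@(3, 5): e=[-5,0,15] → ·  [on edge]
    (3,2)@(7, 5): e=[-5,8,7] → ·
    (4,2)@(9, 5): e=[-5,12,3] → ·
  covered (2 px):
    · · · · ·
    · · · # #
    · · · · ·
    · · · · ·
    · · · · ·
    · · · · ·
    · · · · ·

Final: 2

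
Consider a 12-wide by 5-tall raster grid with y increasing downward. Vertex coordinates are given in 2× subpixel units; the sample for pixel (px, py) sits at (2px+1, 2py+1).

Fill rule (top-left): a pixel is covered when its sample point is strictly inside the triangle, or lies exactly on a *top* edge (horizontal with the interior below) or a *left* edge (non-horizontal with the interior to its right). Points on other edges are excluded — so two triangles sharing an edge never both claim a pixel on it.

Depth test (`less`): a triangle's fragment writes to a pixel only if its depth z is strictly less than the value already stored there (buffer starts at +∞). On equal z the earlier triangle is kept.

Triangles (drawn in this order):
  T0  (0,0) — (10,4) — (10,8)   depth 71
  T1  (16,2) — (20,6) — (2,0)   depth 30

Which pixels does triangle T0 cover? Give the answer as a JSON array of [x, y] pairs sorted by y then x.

T0:
  2·area = 40
  edge (0, 0)→(10, 4): d=(10,4) right/bottom  bias=-1
  edge (10, 4)→(10, 8): d=(0,4) right/bottom  bias=-1
  edge (10, 8)→(0, 0): d=(-10,-8) top-left  bias=+0
    (2,1)@(5, 3): e=[10,20,10] → #
    (3,1)@(7, 3): e=[2,12,26] → #
    (4,1)@(9, 3): e=[-6,4,42] → ·
    (2,2)@(5, 5): e=[30,20,-10] → ·
    (3,2)@(7, 5): e=[22,12,6] → #
    (4,2)@(9, 5): e=[14,4,22] → #
    (5,2)@(11, 5): e=[6,-4,38] → ·
    (3,3)@(7, 7): e=[42,12,-14] → ·
    (4,3)@(9, 7): e=[34,4,2] → #
    (5,3)@(11, 7): e=[26,-4,18] → ·
    (4,4)@(9, 9): e=[54,4,-18] → ·
  covered (5 px):
    · · · · · · · · · · · ·
    · · # # · · · · · · · ·
    · · · # # · · · · · · ·
    · · · · # · · · · · · ·
    · · · · · · · · · · · ·
T1:
  2·area = 48
  edge (16, 2)→(20, 6): d=(4,4) right/bottom  bias=-1
  edge (20, 6)→(2, 0): d=(-18,-6) top-left  bias=+0
  edge (2, 0)→(16, 2): d=(14,2) right/bottom  bias=-1
    (2,0)@(5, 1): e=[40,0,8] → #  [on edge]
    (3,0)@(7, 1): e=[32,12,4] → #
    (4,0)@(9, 1): e=[24,24,0] → ·  [on edge]
    (7,0)@(15, 1): e=[0,60,-12] → ·  [on edge]
    (2,1)@(5, 3): e=[48,-36,36] → ·
    (3,1)@(7, 3): e=[40,-24,32] → ·
    (5,1)@(11, 3): e=[24,0,24] → #  [on edge]
    (6,1)@(13, 3): e=[16,12,20] → #
    (7,1)@(15, 3): e=[8,24,16] → #
    (8,1)@(17, 3): e=[0,36,12] → ·  [on edge]
    (11,1)@(23, 3): e=[-24,72,0] → ·  [on edge]
    (5,2)@(11, 5): e=[32,-36,52] → ·
    (8,2)@(17, 5): e=[8,0,40] → #  [on edge]
    (9,2)@(19, 5): e=[0,12,36] → ·  [on edge]
    (10,3)@(21, 7): e=[0,-12,60] → ·  [on edge]
    (11,3)@(23, 7): e=[-8,0,56] → ·  [on edge]
    (11,4)@(23, 9): e=[0,-36,84] → ·  [on edge]
  covered (6 px):
    · · # # · · · · · · · ·
    · · · · · # # # · · · ·
    · · · · · · · · # · · ·
    · · · · · · · · · · · ·
    · · · · · · · · · · · ·

Final: [[2,1],[3,1],[3,2],[4,2],[4,3]]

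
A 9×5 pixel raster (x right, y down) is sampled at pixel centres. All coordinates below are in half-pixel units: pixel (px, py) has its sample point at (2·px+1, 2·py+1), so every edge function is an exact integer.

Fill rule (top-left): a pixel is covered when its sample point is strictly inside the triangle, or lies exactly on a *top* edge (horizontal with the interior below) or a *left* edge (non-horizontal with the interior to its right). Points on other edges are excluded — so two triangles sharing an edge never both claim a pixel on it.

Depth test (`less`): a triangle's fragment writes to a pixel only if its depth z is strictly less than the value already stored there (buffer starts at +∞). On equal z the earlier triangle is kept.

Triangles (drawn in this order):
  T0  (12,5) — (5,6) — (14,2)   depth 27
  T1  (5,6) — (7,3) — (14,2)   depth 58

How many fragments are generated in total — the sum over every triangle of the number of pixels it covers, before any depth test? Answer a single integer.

T0:
  2·area = 19
  edge (12, 5)→(5, 6): d=(-7,1) right/bottom  bias=-1
  edge (5, 6)→(14, 2): d=(9,-4) top-left  bias=+0
  edge (14, 2)→(12, 5): d=(-2,3) right/bottom  bias=-1
    (6,1)@(13, 3): e=[13,5,1] → #
    (7,1)@(15, 3): e=[11,13,-5] → ·
    (4,2)@(9, 5): e=[3,7,9] → #
    (5,2)@(11, 5): e=[1,15,3] → #
    (6,2)@(13, 5): e=[-1,23,-3] → ·
    (4,3)@(9, 7): e=[-11,25,5] → ·
    (5,3)@(11, 7): e=[-13,33,-1] → ·
  covered (3 px):
    · · · · · · · · ·
    · · · · · · # · ·
    · · · · # # · · ·
    · · · · · · · · ·
    · · · · · · · · ·
T1:
  2·area = 19
  edge (5, 6)→(7, 3): d=(2,-3) top-left  bias=+0
  edge (7, 3)→(14, 2): d=(7,-1) top-left  bias=+0
  edge (14, 2)→(5, 6): d=(-9,4) right/bottom  bias=-1
    (3,1)@(7, 3): e=[0,0,19] → #  [on edge]
    (4,1)@(9, 3): e=[6,2,11] → #
    (5,1)@(11, 3): e=[12,4,3] → #
    (6,1)@(13, 3): e=[18,6,-5] → ·
    (3,2)@(7, 5): e=[4,14,1] → #
    (4,2)@(9, 5): e=[10,16,-7] → ·
    (5,2)@(11, 5): e=[16,18,-15] → ·
    (3,3)@(7, 7): e=[8,28,-17] → ·
    (1,4)@(3, 9): e=[0,38,-19] → ·  [on edge]
  covered (4 px):
    · · · · · · · · ·
    · · · # # # · · ·
    · · · # · · · · ·
    · · · · · · · · ·
    · · · · · · · · ·

Final: 7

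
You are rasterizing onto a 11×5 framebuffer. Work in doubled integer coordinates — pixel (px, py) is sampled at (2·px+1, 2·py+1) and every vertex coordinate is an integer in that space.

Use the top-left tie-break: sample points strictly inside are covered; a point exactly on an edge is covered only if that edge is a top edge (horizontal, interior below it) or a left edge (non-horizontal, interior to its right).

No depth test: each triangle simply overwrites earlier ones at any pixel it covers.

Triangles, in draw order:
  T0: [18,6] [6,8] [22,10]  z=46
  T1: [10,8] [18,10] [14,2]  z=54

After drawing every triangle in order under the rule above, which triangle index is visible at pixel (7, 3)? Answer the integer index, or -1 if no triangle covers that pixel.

T0:
  2·area = 56  (B↔C swapped to make it positive)
  edge (18, 6)→(22, 10): d=(4,4) right/bottom  bias=-1
  edge (22, 10)→(6, 8): d=(-16,-2) top-left  bias=+0
  edge (6, 8)→(18, 6): d=(12,-2) top-left  bias=+0
    (6,0)@(13, 1): e=[0,126,-70] → .  [on edge]
    (7,1)@(15, 3): e=[0,98,-42] → .  [on edge]
    (8,2)@(17, 5): e=[0,70,-14] → .  [on edge]
    (6,3)@(13, 7): e=[24,30,2] → X
    (7,3)@(15, 7): e=[16,34,6] → X
    (8,3)@(17, 7): e=[8,38,10] → X
    (9,3)@(19, 7): e=[0,42,14] → .  [on edge]
    (6,4)@(13, 9): e=[32,-2,26] → .
    (7,4)@(15, 9): e=[24,2,30] → X
    (9,4)@(19, 9): e=[8,10,38] → X
    (10,4)@(21, 9): e=[0,14,42] → .  [on edge]
  covered (6 px):
    . . . . . . . . . . .
    . . . . . . . . . . .
    . . . . . . . . . . .
    . . . . . . X X X . .
    . . . . . . . X X X .
T1:
  2·area = 56  (B↔C swapped to make it positive)
  edge (10, 8)→(14, 2): d=(4,-6) top-left  bias=+0
  edge (14, 2)→(18, 10): d=(4,8) right/bottom  bias=-1
  edge (18, 10)→(10, 8): d=(-8,-2) top-left  bias=+0
    (6,2)@(13, 5): e=[6,20,30] → X
    (7,2)@(15, 5): e=[18,4,34] → X
    (8,2)@(17, 5): e=[30,-12,38] → .
    (5,3)@(11, 7): e=[2,44,10] → X
    (8,3)@(17, 7): e=[38,-4,22] → .
    (5,4)@(11, 9): e=[10,52,-6] → .
    (6,4)@(13, 9): e=[22,36,-2] → .
    (7,4)@(15, 9): e=[34,20,2] → X
    (8,4)@(17, 9): e=[46,4,6] → X
    (9,4)@(19, 9): e=[58,-12,10] → .
  covered (7 px):
    . . . . . . . . . . .
    . . . . . . . . . . .
    . . . . . . X X . . .
    . . . . . X X X . . .
    . . . . . . . X X . .

Z-buffer (winner per pixel, '.' = empty):
  . . . . . . . . . . .
  . . . . . . . . . . .
  . . . . . . 1 1 . . .
  . . . . . 1 1 1 0 . .
  . . . . . . . 1 1 0 .

Result: 1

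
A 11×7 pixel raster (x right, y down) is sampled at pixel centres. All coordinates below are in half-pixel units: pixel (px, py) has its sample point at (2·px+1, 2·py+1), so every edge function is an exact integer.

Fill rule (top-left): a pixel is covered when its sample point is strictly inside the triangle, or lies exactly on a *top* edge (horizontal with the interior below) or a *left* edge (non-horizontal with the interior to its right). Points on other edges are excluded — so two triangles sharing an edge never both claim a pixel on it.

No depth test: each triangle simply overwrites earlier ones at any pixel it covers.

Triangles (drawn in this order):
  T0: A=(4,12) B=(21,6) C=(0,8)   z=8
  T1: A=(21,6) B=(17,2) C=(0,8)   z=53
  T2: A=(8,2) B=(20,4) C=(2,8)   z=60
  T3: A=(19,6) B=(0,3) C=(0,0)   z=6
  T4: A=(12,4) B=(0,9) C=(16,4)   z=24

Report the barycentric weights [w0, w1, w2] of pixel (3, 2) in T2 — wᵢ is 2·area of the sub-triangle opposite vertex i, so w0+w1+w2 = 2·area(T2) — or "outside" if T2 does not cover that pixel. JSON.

T0:
  2·area = 92  (B↔C swapped to make it positive)
  edge (4, 12)→(0, 8): d=(-4,-4) top-left  bias=+0
  edge (0, 8)→(21, 6): d=(21,-2) top-left  bias=+0
  edge (21, 6)→(4, 12): d=(-17,6) right/bottom  bias=-1
    (5,3)@(11, 7): e=[48,1,43] → █
    (6,3)@(13, 7): e=[56,5,31] → █
    (7,3)@(15, 7): e=[64,9,19] → █
    (8,3)@(17, 7): e=[72,13,7] → █
    (9,3)@(19, 7): e=[80,17,-5] → ·
    (0,4)@(1, 9): e=[0,23,69] → █  [on edge]
    (1,4)@(3, 9): e=[8,27,57] → █
    (2,4)@(5, 9): e=[16,31,45] → █
    (3,4)@(7, 9): e=[24,35,33] → █
    (4,4)@(9, 9): e=[32,39,21] → █
    (6,4)@(13, 9): e=[48,47,-3] → ·
    (7,4)@(15, 9): e=[56,51,-15] → ·
    (1,5)@(3, 11): e=[0,69,23] → █  [on edge]
    (2,6)@(5, 13): e=[0,115,-23] → ·  [on edge]
  covered (12 px):
    · · · · · · · · · · ·
    · · · · · · · · · · ·
    · · · · · · · · · · ·
    · · · · · █ █ █ █ · ·
    █ █ █ █ █ █ · · · · ·
    · █ █ · · · · · · · ·
    · · · · · · · · · · ·
T1:
  2·area = 92  (B↔C swapped to make it positive)
  edge (21, 6)→(0, 8): d=(-21,2) right/bottom  bias=-1
  edge (0, 8)→(17, 2): d=(17,-6) top-left  bias=+0
  edge (17, 2)→(21, 6): d=(4,4) right/bottom  bias=-1
    (7,1)@(15, 3): e=[75,5,12] → █
    (8,1)@(17, 3): e=[71,17,4] → █
    (9,1)@(19, 3): e=[67,29,-4] → ·
    (4,2)@(9, 5): e=[45,3,44] → █
    (5,2)@(11, 5): e=[41,15,36] → █
    (6,2)@(13, 5): e=[37,27,28] → █
    (9,2)@(19, 5): e=[25,63,4] → █
    (10,2)@(21, 5): e=[21,75,-4] → ·
    (1,3)@(3, 7): e=[15,1,76] → █
    (2,3)@(5, 7): e=[11,13,68] → █
    (3,3)@(7, 7): e=[7,25,60] → █
    (5,3)@(11, 7): e=[-1,49,44] → ·
  covered (12 px):
    · · · · · · · · · · ·
    · · · · · · · █ █ · ·
    · · · · █ █ █ █ █ █ ·
    · █ █ █ █ · · · · · ·
    · · · · · · · · · · ·
    · · · · · · · · · · ·
    · · · · · · · · · · ·
T2:
  2·area = 84
  edge (8, 2)→(20, 4): d=(12,2) right/bottom  bias=-1
  edge (20, 4)→(2, 8): d=(-18,4) right/bottom  bias=-1
  edge (2, 8)→(8, 2): d=(6,-6) top-left  bias=+0
    (4,0)@(9, 1): e=[-14,98,0] → ·  [on edge]
    (3,1)@(7, 3): e=[14,70,0] → █  [on edge]
    (4,1)@(9, 3): e=[10,62,12] → █
    (5,1)@(11, 3): e=[6,54,24] → █
    (6,1)@(13, 3): e=[2,46,36] → █
    (7,1)@(15, 3): e=[-2,38,48] → ·
    (2,2)@(5, 5): e=[42,42,0] → █  [on edge]
    (7,2)@(15, 5): e=[22,2,60] → █
    (8,2)@(17, 5): e=[18,-6,72] → ·
    (1,3)@(3, 7): e=[70,14,0] → █  [on edge]
    (3,3)@(7, 7): e=[62,-2,24] → ·
    (4,3)@(9, 7): e=[58,-10,36] → ·
    (0,4)@(1, 9): e=[98,-14,0] → ·  [on edge]
  covered (12 px):
    · · · · · · · · · · ·
    · · · █ █ █ █ · · · ·
    · · █ █ █ █ █ █ · · ·
    · █ █ · · · · · · · ·
    · · · · · · · · · · ·
    · · · · · · · · · · ·
    · · · · · · · · · · ·
T3:
  2·area = 57
  edge (19, 6)→(0, 3): d=(-19,-3) top-left  bias=+0
  edge (0, 3)→(0, 0): d=(0,-3) top-left  bias=+0
  edge (0, 0)→(19, 6): d=(19,6) right/bottom  bias=-1
    (0,0)@(1, 1): e=[41,3,13] → █
    (1,0)@(3, 1): e=[47,9,1] → █
    (2,0)@(5, 1): e=[53,15,-11] → ·
    (0,1)@(1, 3): e=[3,3,51] → █
    (2,1)@(5, 3): e=[15,15,27] → █
    (3,1)@(7, 3): e=[21,21,15] → █
    (4,1)@(9, 3): e=[27,27,3] → █
    (5,1)@(11, 3): e=[33,33,-9] → ·
    (0,2)@(1, 5): e=[-35,3,89] → ·
    (1,2)@(3, 5): e=[-29,9,77] → ·
    (2,2)@(5, 5): e=[-23,15,65] → ·
    (3,2)@(7, 5): e=[-17,21,53] → ·
  covered (9 px):
    █ █ · · · · · · · · ·
    █ █ █ █ █ · · · · · ·
    · · · · · · █ █ · · ·
    · · · · · · · · · · ·
    · · · · · · · · · · ·
    · · · · · · · · · · ·
    · · · · · · · · · · ·
T4:
  2·area = 20  (B↔C swapped to make it positive)
  edge (12, 4)→(16, 4): d=(4,0) top-left  bias=+0
  edge (16, 4)→(0, 9): d=(-16,5) right/bottom  bias=-1
  edge (0, 9)→(12, 4): d=(12,-5) top-left  bias=+0
    (5,2)@(11, 5): e=[4,9,7] → █
    (6,2)@(13, 5): e=[4,-1,17] → ·
    (2,3)@(5, 7): e=[12,7,1] → █
    (3,3)@(7, 7): e=[12,-3,11] → ·
    (5,3)@(11, 7): e=[12,-23,31] → ·
    (2,4)@(5, 9): e=[20,-25,25] → ·
  covered (2 px):
    · · · · · · · · · · ·
    · · · · · · · · · · ·
    · · · · · █ · · · · ·
    · · █ · · · · · · · ·
    · · · · · · · · · · ·
    · · · · · · · · · · ·
    · · · · · · · · · · ·

Final: [34,12,38]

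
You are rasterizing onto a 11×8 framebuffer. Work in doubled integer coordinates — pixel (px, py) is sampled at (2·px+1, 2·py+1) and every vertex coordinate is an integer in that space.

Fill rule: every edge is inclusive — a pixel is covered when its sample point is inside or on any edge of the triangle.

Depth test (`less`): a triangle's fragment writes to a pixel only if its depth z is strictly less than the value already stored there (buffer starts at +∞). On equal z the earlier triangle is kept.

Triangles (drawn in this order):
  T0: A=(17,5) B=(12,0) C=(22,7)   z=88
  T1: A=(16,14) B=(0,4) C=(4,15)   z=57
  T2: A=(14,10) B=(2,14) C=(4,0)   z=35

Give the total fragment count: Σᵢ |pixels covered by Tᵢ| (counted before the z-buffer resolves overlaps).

T0:
  2·area = 15
  edge (17, 5)→(12, 0): d=(-5,-5) inclusive
  edge (12, 0)→(22, 7): d=(10,7) inclusive
  edge (22, 7)→(17, 5): d=(-5,-2) inclusive
    (3,0)@(7, 1): e=[-30,45,0] → .  [on edge]
    (6,0)@(13, 1): e=[0,3,12] → X  [on edge]
    (7,0)@(15, 1): e=[10,-11,16] → .
    (6,1)@(13, 3): e=[-10,23,2] → .
    (7,1)@(15, 3): e=[0,9,6] → X  [on edge]
    (8,1)@(17, 3): e=[10,-5,10] → .
    (7,2)@(15, 5): e=[-10,29,-4] → .
    (8,2)@(17, 5): e=[0,15,0] → X  [on edge]
    (9,2)@(19, 5): e=[10,1,4] → X
    (10,2)@(21, 5): e=[20,-13,8] → .
    (8,3)@(17, 7): e=[-10,35,-10] → .
    (9,3)@(19, 7): e=[0,21,-6] → .  [on edge]
    (10,4)@(21, 9): e=[0,27,-12] → .  [on edge]
  covered (4 px):
    . . . . . . X . . . .
    . . . . . . . X . . .
    . . . . . . . . X X .
    . . . . . . . . . . .
    . . . . . . . . . . .
    . . . . . . . . . . .
    . . . . . . . . . . .
    . . . . . . . . . . .
T1:
  2·area = 136  (B↔C swapped to make it positive)
  edge (16, 14)→(4, 15): d=(-12,1) inclusive
  edge (4, 15)→(0, 4): d=(-4,-11) inclusive
  edge (0, 4)→(16, 14): d=(16,10) inclusive
    (0,2)@(1, 5): e=[123,7,6] → X
    (1,2)@(3, 5): e=[121,29,-14] → .
    (0,3)@(1, 7): e=[99,-1,38] → .
    (1,3)@(3, 7): e=[97,21,18] → X
    (2,3)@(5, 7): e=[95,43,-2] → .
    (1,4)@(3, 9): e=[73,13,50] → X
    (2,4)@(5, 9): e=[71,35,30] → X
    (3,4)@(7, 9): e=[69,57,10] → X
    (4,4)@(9, 9): e=[67,79,-10] → .
    (1,5)@(3, 11): e=[49,5,82] → X
    (4,5)@(9, 11): e=[43,71,22] → X
    (5,5)@(11, 11): e=[41,93,2] → X
  covered (15 px):
    . . . . . . . . . . .
    . . . . . . . . . . .
    X . . . . . . . . . .
    . X . . . . . . . . .
    . X X X . . . . . . .
    . X X X X X . . . . .
    . . X X X X X . . . .
    . . . . . . . . . . .
T2:
  2·area = 160
  edge (14, 10)→(2, 14): d=(-12,4) inclusive
  edge (2, 14)→(4, 0): d=(2,-14) inclusive
  edge (4, 0)→(14, 10): d=(10,10) inclusive
    (2,0)@(5, 1): e=[144,16,0] → X  [on edge]
    (3,0)@(7, 1): e=[136,44,-20] → .
    (2,1)@(5, 3): e=[120,20,20] → X
    (3,1)@(7, 3): e=[112,48,0] → X  [on edge]
    (4,1)@(9, 3): e=[104,76,-20] → .
    (2,2)@(5, 5): e=[96,24,40] → X
    (4,2)@(9, 5): e=[80,80,0] → X  [on edge]
    (5,2)@(11, 5): e=[72,108,-20] → .
    (1,3)@(3, 7): e=[80,0,80] → X  [on edge]
    (5,3)@(11, 7): e=[48,112,0] → X  [on edge]
    (6,3)@(13, 7): e=[40,140,-20] → .
    (1,4)@(3, 9): e=[56,4,100] → X
    (6,4)@(13, 9): e=[16,144,0] → X  [on edge]
    (8,4)@(17, 9): e=[0,200,-40] → .  [on edge]
    (5,5)@(11, 11): e=[0,120,40] → X  [on edge]
    (7,5)@(15, 11): e=[-16,176,0] → .  [on edge]
    (2,6)@(5, 13): e=[0,40,120] → X  [on edge]
    (8,6)@(17, 13): e=[-48,208,0] → .  [on edge]
    (9,7)@(19, 15): e=[-80,240,0] → .  [on edge]
  covered (24 px):
    . . X . . . . . . . .
    . . X X . . . . . . .
    . . X X X . . . . . .
    . X X X X X . . . . .
    . X X X X X X . . . .
    . X X X X X . . . . .
    . X X . . . . . . . .
    . . . . . . . . . . .

Final: 43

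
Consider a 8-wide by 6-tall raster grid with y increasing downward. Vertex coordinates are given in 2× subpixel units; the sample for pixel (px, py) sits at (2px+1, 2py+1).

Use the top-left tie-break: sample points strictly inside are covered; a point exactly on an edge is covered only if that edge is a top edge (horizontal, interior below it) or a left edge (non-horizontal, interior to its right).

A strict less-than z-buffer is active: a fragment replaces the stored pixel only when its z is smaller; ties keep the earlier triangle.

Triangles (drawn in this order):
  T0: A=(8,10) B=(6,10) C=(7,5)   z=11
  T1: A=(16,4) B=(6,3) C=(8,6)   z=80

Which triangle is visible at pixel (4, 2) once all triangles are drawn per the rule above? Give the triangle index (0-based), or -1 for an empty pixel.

T0:
  2·area = 10
  edge (8, 10)→(6, 10): d=(-2,0) right/bottom  bias=-1
  edge (6, 10)→(7, 5): d=(1,-5) top-left  bias=+0
  edge (7, 5)→(8, 10): d=(1,5) right/bottom  bias=-1
    (3,2)@(7, 5): e=[10,0,0] → ·  [on edge]
    (3,3)@(7, 7): e=[6,2,2] → #
    (4,3)@(9, 7): e=[6,12,-8] → ·
    (3,4)@(7, 9): e=[2,4,4] → #
    (4,4)@(9, 9): e=[2,14,-6] → ·
    (3,5)@(7, 11): e=[-2,6,6] → ·
  covered (2 px):
    · · · · · · · ·
    · · · · · · · ·
    · · · · · · · ·
    · · · # · · · ·
    · · · # · · · ·
    · · · · · · · ·
T1:
  2·area = 28  (B↔C swapped to make it positive)
  edge (16, 4)→(8, 6): d=(-8,2) right/bottom  bias=-1
  edge (8, 6)→(6, 3): d=(-2,-3) top-left  bias=+0
  edge (6, 3)→(16, 4): d=(10,1) right/bottom  bias=-1
    (4,2)@(9, 5): e=[6,5,17] → #
    (5,2)@(11, 5): e=[2,11,15] → #
    (6,2)@(13, 5): e=[-2,17,13] → ·
    (4,3)@(9, 7): e=[-10,1,37] → ·
    (5,3)@(11, 7): e=[-14,7,35] → ·
  covered (2 px):
    · · · · · · · ·
    · · · · · · · ·
    · · · · # # · ·
    · · · · · · · ·
    · · · · · · · ·
    · · · · · · · ·

Z-buffer (winner per pixel, '.' = empty):
  . . . . . . . .
  . . . . . . . .
  . . . . 1 1 . .
  . . . 0 . . . .
  . . . 0 . . . .
  . . . . . . . .

Result: 1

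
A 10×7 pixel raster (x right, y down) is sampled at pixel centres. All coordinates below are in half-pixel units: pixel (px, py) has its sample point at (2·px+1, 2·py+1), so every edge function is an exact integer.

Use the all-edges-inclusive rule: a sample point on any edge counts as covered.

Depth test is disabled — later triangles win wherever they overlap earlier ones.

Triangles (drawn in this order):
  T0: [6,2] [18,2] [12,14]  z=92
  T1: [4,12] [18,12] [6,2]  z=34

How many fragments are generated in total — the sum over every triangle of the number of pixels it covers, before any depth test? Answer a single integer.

T0:
  2·area = 144
  edge (6, 2)→(18, 2): d=(12,0) inclusive
  edge (18, 2)→(12, 14): d=(-6,12) inclusive
  edge (12, 14)→(6, 2): d=(-6,-12) inclusive
    (3,1)@(7, 3): e=[12,126,6] → █
    (4,1)@(9, 3): e=[12,102,30] → █
    (5,1)@(11, 3): e=[12,78,54] → █
    (6,1)@(13, 3): e=[12,54,78] → █
    (7,1)@(15, 3): e=[12,30,102] → █
    (8,1)@(17, 3): e=[12,6,126] → █
    (9,1)@(19, 3): e=[12,-18,150] → ·
    (3,2)@(7, 5): e=[36,114,-6] → ·
    (4,2)@(9, 5): e=[36,90,18] → █
    (8,2)@(17, 5): e=[36,-6,114] → ·
    (4,3)@(9, 7): e=[60,78,6] → █
    (8,3)@(17, 7): e=[60,-18,102] → ·
  covered (18 px):
    · · · · · · · · · ·
    · · · █ █ █ █ █ █ ·
    · · · · █ █ █ █ · ·
    · · · · █ █ █ █ · ·
    · · · · · █ █ · · ·
    · · · · · █ █ · · ·
    · · · · · · · · · ·
T1:
  2·area = 140  (B↔C swapped to make it positive)
  edge (4, 12)→(6, 2): d=(2,-10) inclusive
  edge (6, 2)→(18, 12): d=(12,10) inclusive
  edge (18, 12)→(4, 12): d=(-14,0) inclusive
    (3,1)@(7, 3): e=[12,2,126] → █
    (4,1)@(9, 3): e=[32,-18,126] → ·
    (3,2)@(7, 5): e=[16,26,98] → █
    (4,2)@(9, 5): e=[36,6,98] → █
    (5,2)@(11, 5): e=[56,-14,98] → ·
    (2,3)@(5, 7): e=[0,70,70] → █  [on edge]
    (5,3)@(11, 7): e=[60,10,70] → █
    (6,3)@(13, 7): e=[80,-10,70] → ·
    (2,4)@(5, 9): e=[4,94,42] → █
    (6,4)@(13, 9): e=[84,14,42] → █
    (7,4)@(15, 9): e=[104,-6,42] → ·
    (2,5)@(5, 11): e=[8,118,14] → █
  covered (18 px):
    · · · · · · · · · ·
    · · · █ · · · · · ·
    · · · █ █ · · · · ·
    · · █ █ █ █ · · · ·
    · · █ █ █ █ █ · · ·
    · · █ █ █ █ █ █ · ·
    · · · · · · · · · ·

Final: 36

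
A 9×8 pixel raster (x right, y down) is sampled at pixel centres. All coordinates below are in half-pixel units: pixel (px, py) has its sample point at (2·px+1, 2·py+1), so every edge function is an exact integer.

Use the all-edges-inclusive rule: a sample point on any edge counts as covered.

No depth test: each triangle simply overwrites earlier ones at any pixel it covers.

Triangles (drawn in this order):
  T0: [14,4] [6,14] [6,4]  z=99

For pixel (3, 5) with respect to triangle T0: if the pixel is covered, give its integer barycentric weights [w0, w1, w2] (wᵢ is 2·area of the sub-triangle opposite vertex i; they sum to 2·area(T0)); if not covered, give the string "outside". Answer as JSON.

T0:
  2·area = 80
  edge (14, 4)→(6, 14): d=(-8,10) inclusive
  edge (6, 14)→(6, 4): d=(0,-10) inclusive
  edge (6, 4)→(14, 4): d=(8,0) inclusive
    (3,2)@(7, 5): e=[62,10,8] → #
    (4,2)@(9, 5): e=[42,30,8] → #
    (5,2)@(11, 5): e=[22,50,8] → #
    (6,2)@(13, 5): e=[2,70,8] → #
    (7,2)@(15, 5): e=[-18,90,8] → ·
    (3,3)@(7, 7): e=[46,10,24] → #
    (6,3)@(13, 7): e=[-14,70,24] → ·
    (3,4)@(7, 9): e=[30,10,40] → #
    (5,4)@(11, 9): e=[-10,50,40] → ·
    (3,5)@(7, 11): e=[14,10,56] → #
    (4,5)@(9, 11): e=[-6,30,56] → ·
    (3,6)@(7, 13): e=[-2,10,72] → ·
  covered (10 px):
    · · · · · · · · ·
    · · · · · · · · ·
    · · · # # # # · ·
    · · · # # # · · ·
    · · · # # · · · ·
    · · · # · · · · ·
    · · · · · · · · ·
    · · · · · · · · ·

Result: [10,56,14]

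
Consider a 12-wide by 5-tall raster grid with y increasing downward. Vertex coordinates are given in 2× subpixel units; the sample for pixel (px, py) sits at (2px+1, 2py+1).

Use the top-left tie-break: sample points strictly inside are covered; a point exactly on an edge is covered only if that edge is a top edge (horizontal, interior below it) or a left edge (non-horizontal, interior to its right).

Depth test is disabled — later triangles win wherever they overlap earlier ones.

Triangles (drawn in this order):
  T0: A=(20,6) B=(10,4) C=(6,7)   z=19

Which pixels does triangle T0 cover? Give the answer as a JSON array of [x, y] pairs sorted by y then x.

T0:
  2·area = 38  (B↔C swapped to make it positive)
  edge (20, 6)→(6, 7): d=(-14,1) right/bottom  bias=-1
  edge (6, 7)→(10, 4): d=(4,-3) top-left  bias=+0
  edge (10, 4)→(20, 6): d=(10,2) right/bottom  bias=-1
    (2,1)@(5, 3): e=[57,-19,0] → ·  [on edge]
    (4,2)@(9, 5): e=[25,1,12] → █
    (5,2)@(11, 5): e=[23,7,8] → █
    (6,2)@(13, 5): e=[21,13,4] → █
    (7,2)@(15, 5): e=[19,19,0] → ·  [on edge]
    (4,3)@(9, 7): e=[-3,9,32] → ·
    (5,3)@(11, 7): e=[-5,15,28] → ·
    (6,3)@(13, 7): e=[-7,21,24] → ·
  covered (3 px):
    · · · · · · · · · · · ·
    · · · · · · · · · · · ·
    · · · · █ █ █ · · · · ·
    · · · · · · · · · · · ·
    · · · · · · · · · · · ·

Result: [[4,2],[5,2],[6,2]]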